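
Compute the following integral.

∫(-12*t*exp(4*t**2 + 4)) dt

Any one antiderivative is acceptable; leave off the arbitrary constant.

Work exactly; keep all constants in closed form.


Answer: -3*exp(4*t**2 + 4)/2.


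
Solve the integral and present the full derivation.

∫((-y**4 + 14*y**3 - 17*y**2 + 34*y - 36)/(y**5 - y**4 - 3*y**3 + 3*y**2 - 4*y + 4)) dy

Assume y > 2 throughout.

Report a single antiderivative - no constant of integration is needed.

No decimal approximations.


Step 1. Decompose ∫((-y**4 + 14*y**3 - 17*y**2 + 34*y - 36)/(y**5 - y**4 - 3*y**3 + 3*y**2 - 4*y + 4)) dy by partial fractions, (-y**4 + 14*y**3 - 17*y**2 + 34*y - 36)/(y**5 - y**4 - 3*y**3 + 3*y**2 - 4*y + 4) = -4/(y**2 + 1) - 5/(y + 2) + 1/(y - 1) + 3/(y - 2): now ∫(3/(y - 2)) dy + ∫(1/(y - 1)) dy + ∫(-5/(y + 2)) dy + ∫(-4/(y**2 + 1)) dy.
Step 2. Evaluate the standard form [assuming y > -2]: now -5*log(y + 2) + ∫(3/(y - 2)) dy + ∫(1/(y - 1)) dy + ∫(-4/(y**2 + 1)) dy.
Step 3. Evaluate the standard form [assuming y > 1]: now log(y - 1) - 5*log(y + 2) + ∫(3/(y - 2)) dy + ∫(-4/(y**2 + 1)) dy.
Step 4. Evaluate the standard form [assuming y > 2]: now 3*log(y - 2) + log(y - 1) - 5*log(y + 2) + ∫(-4/(y**2 + 1)) dy.
Step 5. Evaluate the standard form: now 3*log(y - 2) + log(y - 1) - 5*log(y + 2) - 4*atan(y).
Answer: 3*log(y - 2) + log(y - 1) - 5*log(y + 2) - 4*atan(y).


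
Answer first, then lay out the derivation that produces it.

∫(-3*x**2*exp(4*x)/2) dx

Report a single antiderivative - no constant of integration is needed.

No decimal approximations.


The answer is -3*x**2*exp(4*x)/8 + 3*x*exp(4*x)/16 - 3*exp(4*x)/64.
Step 1. Integrate ∫(-3*x**2*exp(4*x)/2) dx by parts with u = x**2, dv = (-3*exp(4*x)/2) dx, so v = -3*exp(4*x)/8: now -3*x**2*exp(4*x)/8 + ∫(3*x*exp(4*x)/4) dx.
Step 2. Integrate ∫(3*x*exp(4*x)/4) dx by parts with u = x, dv = (3*exp(4*x)/4) dx, so v = 3*exp(4*x)/16: now -3*x**2*exp(4*x)/8 + 3*x*exp(4*x)/16 + ∫(-3*exp(4*x)/16) dx.
Step 3. Evaluate the standard form: now -3*x**2*exp(4*x)/8 + 3*x*exp(4*x)/16 - 3*exp(4*x)/64.
Answer: -3*x**2*exp(4*x)/8 + 3*x*exp(4*x)/16 - 3*exp(4*x)/64.


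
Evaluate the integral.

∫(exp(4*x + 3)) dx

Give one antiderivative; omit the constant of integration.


Answer: exp(4*x + 3)/4.


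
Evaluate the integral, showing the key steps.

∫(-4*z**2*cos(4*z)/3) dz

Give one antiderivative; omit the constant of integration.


Step 1. Integrate ∫(-4*z**2*cos(4*z)/3) dz by parts with u = z**2, dv = (-4*cos(4*z)/3) dz, so v = -sin(4*z)/3: now -z**2*sin(4*z)/3 + ∫(2*z*sin(4*z)/3) dz.
Step 2. Integrate ∫(2*z*sin(4*z)/3) dz by parts with u = z, dv = (2*sin(4*z)/3) dz, so v = -cos(4*z)/6: now -z**2*sin(4*z)/3 - z*cos(4*z)/6 + ∫(cos(4*z)/6) dz.
Step 3. Evaluate the standard form: now -z**2*sin(4*z)/3 - z*cos(4*z)/6 + sin(4*z)/24.
Answer: -z**2*sin(4*z)/3 - z*cos(4*z)/6 + sin(4*z)/24.


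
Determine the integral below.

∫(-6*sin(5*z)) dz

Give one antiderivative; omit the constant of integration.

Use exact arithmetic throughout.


Answer: 6*cos(5*z)/5.


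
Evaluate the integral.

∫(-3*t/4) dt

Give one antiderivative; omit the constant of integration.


Answer: -3*t**2/8.


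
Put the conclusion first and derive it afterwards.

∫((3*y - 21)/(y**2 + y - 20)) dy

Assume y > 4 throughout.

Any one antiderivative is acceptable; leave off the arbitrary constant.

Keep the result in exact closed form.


The answer is -log(y - 4) + 4*log(y + 5).
Step 1. Decompose ∫((3*y - 21)/(y**2 + y - 20)) dy by partial fractions, (3*y - 21)/(y**2 + y - 20) = 4/(y + 5) - 1/(y - 4): now ∫(-1/(y - 4)) dy + ∫(4/(y + 5)) dy.
Step 2. Evaluate the standard form [assuming y > 4]: now -log(y - 4) + ∫(4/(y + 5)) dy.
Step 3. Evaluate the standard form [assuming y > -5]: now -log(y - 4) + 4*log(y + 5).
Answer: -log(y - 4) + 4*log(y + 5).


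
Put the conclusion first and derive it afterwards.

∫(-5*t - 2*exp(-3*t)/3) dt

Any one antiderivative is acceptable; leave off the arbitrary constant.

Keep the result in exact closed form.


The answer is -5*t**2/2 + 2*exp(-3*t)/9.
Step 1. Rewrite: now ∫(-5*t) dt + ∫(-2*exp(-3*t)/3) dt.
Step 2. Evaluate the standard form: now -5*t**2/2 + ∫(-2*exp(-3*t)/3) dt.
Step 3. Evaluate the standard form: now -5*t**2/2 + 2*exp(-3*t)/9.
Answer: -5*t**2/2 + 2*exp(-3*t)/9.


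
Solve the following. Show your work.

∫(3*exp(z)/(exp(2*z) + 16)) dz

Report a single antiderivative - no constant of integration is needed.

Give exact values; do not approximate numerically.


Step 1. Substitute u = exp(z), turning ∫(3*exp(z)/(exp(2*z) + 16)) dz into ∫(3/(u**2 + 16)) du: now ∫(3/(u**2 + 16)) du.
Step 2. Evaluate the standard form: now 3*atan(u/4)/4.
Step 3. Substitute back u = exp(z): now 3*atan(exp(z)/4)/4.
Answer: 3*atan(exp(z)/4)/4.


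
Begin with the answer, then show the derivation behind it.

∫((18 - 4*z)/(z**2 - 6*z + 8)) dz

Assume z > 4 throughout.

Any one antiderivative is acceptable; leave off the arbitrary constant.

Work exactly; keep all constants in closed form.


The answer is log(z - 4) - 5*log(z - 2).
Step 1. Decompose ∫((18 - 4*z)/(z**2 - 6*z + 8)) dz by partial fractions, (18 - 4*z)/(z**2 - 6*z + 8) = -5/(z - 2) + 1/(z - 4): now ∫(1/(z - 4)) dz + ∫(-5/(z - 2)) dz.
Step 2. Evaluate the standard form [assuming z > 4]: now log(z - 4) + ∫(-5/(z - 2)) dz.
Step 3. Evaluate the standard form [assuming z > 2]: now log(z - 4) - 5*log(z - 2).
Answer: log(z - 4) - 5*log(z - 2).


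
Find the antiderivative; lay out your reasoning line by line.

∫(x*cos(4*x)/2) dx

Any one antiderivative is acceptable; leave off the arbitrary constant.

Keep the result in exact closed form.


Step 1. Integrate ∫(x*cos(4*x)/2) dx by parts with u = x, dv = (cos(4*x)/2) dx, so v = sin(4*x)/8: now x*sin(4*x)/8 + ∫(-sin(4*x)/8) dx.
Step 2. Evaluate the standard form: now x*sin(4*x)/8 + cos(4*x)/32.
Answer: x*sin(4*x)/8 + cos(4*x)/32.


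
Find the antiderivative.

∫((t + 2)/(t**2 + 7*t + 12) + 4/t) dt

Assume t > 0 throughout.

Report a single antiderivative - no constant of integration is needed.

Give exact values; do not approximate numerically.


Answer: 4*log(t) - log(t + 3) + 2*log(t + 4).


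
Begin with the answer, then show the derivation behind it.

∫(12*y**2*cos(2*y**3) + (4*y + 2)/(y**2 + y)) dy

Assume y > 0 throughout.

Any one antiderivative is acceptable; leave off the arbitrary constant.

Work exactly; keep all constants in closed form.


The answer is 2*log(y) + 2*log(y + 1) + 2*sin(2*y**3).
Step 1. Rewrite: now ∫(12*y**2*cos(2*y**3)) dy + ∫((4*y + 2)/(y**2 + y)) dy.
Step 2. Substitute u = y**3, turning ∫(12*y**2*cos(2*y**3)) dy into ∫(4*cos(2*u)) du: now ∫((4*y + 2)/(y**2 + y)) dy + ∫(4*cos(2*u)) du.
Step 3. Evaluate the standard form: now 2*sin(2*u) + ∫((4*y + 2)/(y**2 + y)) dy.
Step 4. Substitute back u = y**3: now 2*sin(2*y**3) + ∫((4*y + 2)/(y**2 + y)) dy.
Step 5. Decompose ∫((4*y + 2)/(y**2 + y)) dy by partial fractions, (4*y + 2)/(y**2 + y) = 2/(y + 1) + 2/y: now 2*sin(2*y**3) + ∫(2/y) dy + ∫(2/(y + 1)) dy.
Step 6. Evaluate the standard form [assuming y > -1]: now 2*log(y + 1) + 2*sin(2*y**3) + ∫(2/y) dy.
Step 7. Evaluate the standard form [assuming y > 0]: now 2*log(y) + 2*log(y + 1) + 2*sin(2*y**3).
Answer: 2*log(y) + 2*log(y + 1) + 2*sin(2*y**3).


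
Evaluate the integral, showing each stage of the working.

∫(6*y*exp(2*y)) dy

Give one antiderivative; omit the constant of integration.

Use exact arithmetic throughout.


Step 1. Integrate ∫(6*y*exp(2*y)) dy by parts with u = y, dv = (6*exp(2*y)) dy, so v = 3*exp(2*y): now 3*y*exp(2*y) + ∫(-3*exp(2*y)) dy.
Step 2. Evaluate the standard form: now 3*y*exp(2*y) - 3*exp(2*y)/2.
Answer: 3*y*exp(2*y) - 3*exp(2*y)/2.


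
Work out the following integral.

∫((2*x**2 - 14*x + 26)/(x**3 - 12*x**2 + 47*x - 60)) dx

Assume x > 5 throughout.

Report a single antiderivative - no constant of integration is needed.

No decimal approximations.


Answer: 3*log(x - 5) - 2*log(x - 4) + log(x - 3).


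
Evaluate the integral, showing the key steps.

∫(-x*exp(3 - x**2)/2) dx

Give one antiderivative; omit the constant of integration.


Step 1. Substitute u = x**2 - 3, turning ∫(-x*exp(3 - x**2)/2) dx into ∫(-exp(-u)/4) du: now ∫(-exp(-u)/4) du.
Step 2. Evaluate the standard form: now exp(-u)/4.
Step 3. Substitute back u = x**2 - 3: now exp(3 - x**2)/4.
Answer: exp(3 - x**2)/4.


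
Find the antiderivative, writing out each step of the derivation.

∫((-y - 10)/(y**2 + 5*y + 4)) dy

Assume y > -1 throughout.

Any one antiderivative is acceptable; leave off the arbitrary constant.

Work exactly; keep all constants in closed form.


Step 1. Decompose ∫((-y - 10)/(y**2 + 5*y + 4)) dy by partial fractions, (-y - 10)/(y**2 + 5*y + 4) = 2/(y + 4) - 3/(y + 1): now ∫(-3/(y + 1)) dy + ∫(2/(y + 4)) dy.
Step 2. Evaluate the standard form [assuming y > -1]: now -3*log(y + 1) + ∫(2/(y + 4)) dy.
Step 3. Evaluate the standard form [assuming y > -4]: now -3*log(y + 1) + 2*log(y + 4).
Answer: -3*log(y + 1) + 2*log(y + 4).


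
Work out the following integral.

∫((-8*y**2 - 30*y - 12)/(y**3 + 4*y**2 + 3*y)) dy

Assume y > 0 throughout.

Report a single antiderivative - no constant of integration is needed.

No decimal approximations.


Answer: -4*log(y) - 5*log(y + 1) + log(y + 3).


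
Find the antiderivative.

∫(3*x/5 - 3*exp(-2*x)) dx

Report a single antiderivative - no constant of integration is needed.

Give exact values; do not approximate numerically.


Answer: 3*x**2/10 + 3*exp(-2*x)/2.


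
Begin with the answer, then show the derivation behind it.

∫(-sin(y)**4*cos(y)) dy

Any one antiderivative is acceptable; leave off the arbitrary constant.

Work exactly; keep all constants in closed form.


The answer is -sin(y)**5/5.
Step 1. Substitute u = sin(y), turning ∫(-sin(y)**4*cos(y)) dy into ∫(-u**4) du: now ∫(-u**4) du.
Step 2. Evaluate the standard form: now -u**5/5.
Step 3. Substitute back u = sin(y): now -sin(y)**5/5.
Answer: -sin(y)**5/5.


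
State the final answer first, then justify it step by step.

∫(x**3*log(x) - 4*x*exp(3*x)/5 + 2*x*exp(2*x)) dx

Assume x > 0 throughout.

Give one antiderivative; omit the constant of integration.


The answer is x**4*log(x)/4 - x**4/16 - 4*x*exp(3*x)/15 + x*exp(2*x) + 4*exp(3*x)/45 - exp(2*x)/2.
Step 1. Rewrite: now ∫(2*x*exp(2*x)) dx + ∫(-4*x*exp(3*x)/5) dx + ∫(x**3*log(x)) dx.
Step 2. Integrate ∫(2*x*exp(2*x)) dx by parts with u = x, dv = (2*exp(2*x)) dx, so v = exp(2*x): now x*exp(2*x) + ∫(-4*x*exp(3*x)/5) dx + ∫(x**3*log(x)) dx + ∫(-exp(2*x)) dx.
Step 3. Evaluate the standard form: now x*exp(2*x) - exp(2*x)/2 + ∫(-4*x*exp(3*x)/5) dx + ∫(x**3*log(x)) dx.
Step 4. Integrate ∫(x**3*log(x)) dx by parts with u = log(x), dv = (x**3) dx, so v = x**4/4 [assuming x > 0]: now x**4*log(x)/4 + x*exp(2*x) - exp(2*x)/2 + ∫(-x**3/4) dx + ∫(-4*x*exp(3*x)/5) dx.
Step 5. Evaluate the standard form: now x**4*log(x)/4 - x**4/16 + x*exp(2*x) - exp(2*x)/2 + ∫(-4*x*exp(3*x)/5) dx.
Step 6. Integrate ∫(-4*x*exp(3*x)/5) dx by parts with u = x, dv = (-4*exp(3*x)/5) dx, so v = -4*exp(3*x)/15: now x**4*log(x)/4 - x**4/16 - 4*x*exp(3*x)/15 + x*exp(2*x) - exp(2*x)/2 + ∫(4*exp(3*x)/15) dx.
Step 7. Evaluate the standard form: now x**4*log(x)/4 - x**4/16 - 4*x*exp(3*x)/15 + x*exp(2*x) + 4*exp(3*x)/45 - exp(2*x)/2.
Answer: x**4*log(x)/4 - x**4/16 - 4*x*exp(3*x)/15 + x*exp(2*x) + 4*exp(3*x)/45 - exp(2*x)/2.


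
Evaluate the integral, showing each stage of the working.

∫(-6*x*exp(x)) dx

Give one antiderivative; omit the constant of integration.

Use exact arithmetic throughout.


Step 1. Integrate ∫(-6*x*exp(x)) dx by parts with u = x, dv = (-6*exp(x)) dx, so v = -6*exp(x): now -6*x*exp(x) + ∫(6*exp(x)) dx.
Step 2. Evaluate the standard form: now -6*x*exp(x) + 6*exp(x).
Answer: -6*x*exp(x) + 6*exp(x).


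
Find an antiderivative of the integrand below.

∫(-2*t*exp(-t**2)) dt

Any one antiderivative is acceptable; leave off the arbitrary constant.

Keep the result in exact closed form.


Answer: exp(-t**2).


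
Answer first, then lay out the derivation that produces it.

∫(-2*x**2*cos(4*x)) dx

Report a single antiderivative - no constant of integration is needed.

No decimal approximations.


The answer is -x**2*sin(4*x)/2 - x*cos(4*x)/4 + sin(4*x)/16.
Step 1. Integrate ∫(-2*x**2*cos(4*x)) dx by parts with u = x**2, dv = (-2*cos(4*x)) dx, so v = -sin(4*x)/2: now -x**2*sin(4*x)/2 + ∫(x*sin(4*x)) dx.
Step 2. Integrate ∫(x*sin(4*x)) dx by parts with u = x, dv = (sin(4*x)) dx, so v = -cos(4*x)/4: now -x**2*sin(4*x)/2 - x*cos(4*x)/4 + ∫(cos(4*x)/4) dx.
Step 3. Evaluate the standard form: now -x**2*sin(4*x)/2 - x*cos(4*x)/4 + sin(4*x)/16.
Answer: -x**2*sin(4*x)/2 - x*cos(4*x)/4 + sin(4*x)/16.


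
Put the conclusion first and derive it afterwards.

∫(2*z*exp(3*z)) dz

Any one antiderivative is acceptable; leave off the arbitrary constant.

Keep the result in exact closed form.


The answer is 2*z*exp(3*z)/3 - 2*exp(3*z)/9.
Step 1. Integrate ∫(2*z*exp(3*z)) dz by parts with u = z, dv = (2*exp(3*z)) dz, so v = 2*exp(3*z)/3: now 2*z*exp(3*z)/3 + ∫(-2*exp(3*z)/3) dz.
Step 2. Evaluate the standard form: now 2*z*exp(3*z)/3 - 2*exp(3*z)/9.
Answer: 2*z*exp(3*z)/3 - 2*exp(3*z)/9.


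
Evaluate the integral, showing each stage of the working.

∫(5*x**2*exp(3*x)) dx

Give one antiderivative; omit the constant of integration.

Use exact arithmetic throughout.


Step 1. Integrate ∫(5*x**2*exp(3*x)) dx by parts with u = x**2, dv = (5*exp(3*x)) dx, so v = 5*exp(3*x)/3: now 5*x**2*exp(3*x)/3 + ∫(-10*x*exp(3*x)/3) dx.
Step 2. Integrate ∫(-10*x*exp(3*x)/3) dx by parts with u = x, dv = (-10*exp(3*x)/3) dx, so v = -10*exp(3*x)/9: now 5*x**2*exp(3*x)/3 - 10*x*exp(3*x)/9 + ∫(10*exp(3*x)/9) dx.
Step 3. Evaluate the standard form: now 5*x**2*exp(3*x)/3 - 10*x*exp(3*x)/9 + 10*exp(3*x)/27.
Answer: 5*x**2*exp(3*x)/3 - 10*x*exp(3*x)/9 + 10*exp(3*x)/27.


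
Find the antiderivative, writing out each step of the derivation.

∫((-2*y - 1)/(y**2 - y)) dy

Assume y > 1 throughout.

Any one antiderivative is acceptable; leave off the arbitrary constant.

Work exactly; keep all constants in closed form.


Step 1. Decompose ∫((-2*y - 1)/(y**2 - y)) dy by partial fractions, (-2*y - 1)/(y**2 - y) = -3/(y - 1) + 1/y: now ∫(1/y) dy + ∫(-3/(y - 1)) dy.
Step 2. Evaluate the standard form [assuming y > 1]: now -3*log(y - 1) + ∫(1/y) dy.
Step 3. Evaluate the standard form [assuming y > 0]: now log(y) - 3*log(y - 1).
Answer: log(y) - 3*log(y - 1).


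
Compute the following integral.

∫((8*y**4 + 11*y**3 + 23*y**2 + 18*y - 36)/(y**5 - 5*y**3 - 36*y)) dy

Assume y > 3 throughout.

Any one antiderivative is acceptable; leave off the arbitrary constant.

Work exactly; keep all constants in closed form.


Answer: log(y) + 5*log(y - 3) + 2*log(y + 3) + atan(y/2).


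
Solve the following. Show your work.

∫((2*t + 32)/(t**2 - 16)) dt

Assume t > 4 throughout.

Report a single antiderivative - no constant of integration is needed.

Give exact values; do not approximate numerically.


Step 1. Decompose ∫((2*t + 32)/(t**2 - 16)) dt by partial fractions, (2*t + 32)/(t**2 - 16) = -3/(t + 4) + 5/(t - 4): now ∫(5/(t - 4)) dt + ∫(-3/(t + 4)) dt.
Step 2. Evaluate the standard form [assuming t > 4]: now 5*log(t - 4) + ∫(-3/(t + 4)) dt.
Step 3. Evaluate the standard form [assuming t > -4]: now 5*log(t - 4) - 3*log(t + 4).
Answer: 5*log(t - 4) - 3*log(t + 4).


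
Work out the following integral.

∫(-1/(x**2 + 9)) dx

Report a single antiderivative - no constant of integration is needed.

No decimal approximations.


Answer: -atan(x/3)/3.


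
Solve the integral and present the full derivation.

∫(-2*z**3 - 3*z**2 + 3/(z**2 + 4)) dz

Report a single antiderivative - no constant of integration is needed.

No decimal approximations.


Step 1. Rewrite: now ∫(-3*z**2) dz + ∫(-2*z**3) dz + ∫(3/(z**2 + 4)) dz.
Step 2. Evaluate the standard form: now -z**3 + ∫(-2*z**3) dz + ∫(3/(z**2 + 4)) dz.
Step 3. Evaluate the standard form: now -z**4/2 - z**3 + ∫(3/(z**2 + 4)) dz.
Step 4. Evaluate the standard form: now -z**4/2 - z**3 + 3*atan(z/2)/2.
Answer: -z**4/2 - z**3 + 3*atan(z/2)/2.


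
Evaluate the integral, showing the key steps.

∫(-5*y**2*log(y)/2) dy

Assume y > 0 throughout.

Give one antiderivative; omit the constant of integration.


Step 1. Integrate ∫(-5*y**2*log(y)/2) dy by parts with u = log(y), dv = (-5*y**2/2) dy, so v = -5*y**3/6 [assuming y > 0]: now -5*y**3*log(y)/6 + ∫(5*y**2/6) dy.
Step 2. Evaluate the standard form: now -5*y**3*log(y)/6 + 5*y**3/18.
Answer: -5*y**3*log(y)/6 + 5*y**3/18.


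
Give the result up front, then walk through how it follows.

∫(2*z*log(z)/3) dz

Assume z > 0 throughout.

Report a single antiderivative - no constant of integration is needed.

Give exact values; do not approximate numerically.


The answer is z**2*log(z)/3 - z**2/6.
Step 1. Integrate ∫(2*z*log(z)/3) dz by parts with u = log(z), dv = (2*z/3) dz, so v = z**2/3 [assuming z > 0]: now z**2*log(z)/3 + ∫(-z/3) dz.
Step 2. Evaluate the standard form: now z**2*log(z)/3 - z**2/6.
Answer: z**2*log(z)/3 - z**2/6.


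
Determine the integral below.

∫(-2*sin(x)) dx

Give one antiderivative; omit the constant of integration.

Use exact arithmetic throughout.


Answer: 2*cos(x).


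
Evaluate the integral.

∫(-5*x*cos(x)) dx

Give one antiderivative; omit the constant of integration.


Answer: -5*x*sin(x) - 5*cos(x).


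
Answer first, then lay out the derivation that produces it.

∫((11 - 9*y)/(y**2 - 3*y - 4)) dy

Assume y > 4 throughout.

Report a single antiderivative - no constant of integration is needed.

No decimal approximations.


The answer is -5*log(y - 4) - 4*log(y + 1).
Step 1. Decompose ∫((11 - 9*y)/(y**2 - 3*y - 4)) dy by partial fractions, (11 - 9*y)/(y**2 - 3*y - 4) = -4/(y + 1) - 5/(y - 4): now ∫(-5/(y - 4)) dy + ∫(-4/(y + 1)) dy.
Step 2. Evaluate the standard form [assuming y > -1]: now -4*log(y + 1) + ∫(-5/(y - 4)) dy.
Step 3. Evaluate the standard form [assuming y > 4]: now -5*log(y - 4) - 4*log(y + 1).
Answer: -5*log(y - 4) - 4*log(y + 1).


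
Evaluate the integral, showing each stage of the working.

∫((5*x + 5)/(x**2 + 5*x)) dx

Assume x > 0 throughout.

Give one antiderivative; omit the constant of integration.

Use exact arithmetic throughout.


Step 1. Decompose ∫((5*x + 5)/(x**2 + 5*x)) dx by partial fractions, (5*x + 5)/(x**2 + 5*x) = 4/(x + 5) + 1/x: now ∫(1/x) dx + ∫(4/(x + 5)) dx.
Step 2. Evaluate the standard form [assuming x > -5]: now 4*log(x + 5) + ∫(1/x) dx.
Step 3. Evaluate the standard form [assuming x > 0]: now log(x) + 4*log(x + 5).
Answer: log(x) + 4*log(x + 5).


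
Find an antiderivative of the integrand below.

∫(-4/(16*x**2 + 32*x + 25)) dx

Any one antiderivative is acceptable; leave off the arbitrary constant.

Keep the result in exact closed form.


Answer: -atan(4*x/3 + 4/3)/3.


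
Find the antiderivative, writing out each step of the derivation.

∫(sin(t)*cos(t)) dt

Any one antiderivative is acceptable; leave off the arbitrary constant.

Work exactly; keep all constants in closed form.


Step 1. Substitute u = sin(t), turning ∫(sin(t)*cos(t)) dt into ∫(u) du: now ∫(u) du.
Step 2. Evaluate the standard form: now u**2/2.
Step 3. Substitute back u = sin(t): now sin(t)**2/2.
Answer: sin(t)**2/2.


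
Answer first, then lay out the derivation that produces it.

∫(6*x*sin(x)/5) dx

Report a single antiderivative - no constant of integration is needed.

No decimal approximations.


The answer is -6*x*cos(x)/5 + 6*sin(x)/5.
Step 1. Integrate ∫(6*x*sin(x)/5) dx by parts with u = x, dv = (6*sin(x)/5) dx, so v = -6*cos(x)/5: now -6*x*cos(x)/5 + ∫(6*cos(x)/5) dx.
Step 2. Evaluate the standard form: now -6*x*cos(x)/5 + 6*sin(x)/5.
Answer: -6*x*cos(x)/5 + 6*sin(x)/5.


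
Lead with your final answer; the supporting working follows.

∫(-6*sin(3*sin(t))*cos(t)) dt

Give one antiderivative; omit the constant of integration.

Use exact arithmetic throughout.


The answer is 2*cos(3*sin(t)).
Step 1. Substitute u = sin(t), turning ∫(-6*sin(3*sin(t))*cos(t)) dt into ∫(-6*sin(3*u)) du: now ∫(-6*sin(3*u)) du.
Step 2. Evaluate the standard form: now 2*cos(3*u).
Step 3. Substitute back u = sin(t): now 2*cos(3*sin(t)).
Answer: 2*cos(3*sin(t)).


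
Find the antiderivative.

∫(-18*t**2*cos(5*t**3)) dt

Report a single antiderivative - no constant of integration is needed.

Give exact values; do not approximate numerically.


Answer: -6*sin(5*t**3)/5.


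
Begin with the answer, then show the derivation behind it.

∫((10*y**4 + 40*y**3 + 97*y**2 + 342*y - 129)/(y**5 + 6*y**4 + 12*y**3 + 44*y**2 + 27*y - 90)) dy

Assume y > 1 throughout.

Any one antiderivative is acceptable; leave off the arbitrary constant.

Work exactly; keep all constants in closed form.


The answer is 2*log(y - 1) + 5*log(y + 2) + 3*log(y + 5) + atan(y/3).
Step 1. Decompose ∫((10*y**4 + 40*y**3 + 97*y**2 + 342*y - 129)/(y**5 + 6*y**4 + 12*y**3 + 44*y**2 + 27*y - 90)) dy by partial fractions, (10*y**4 + 40*y**3 + 97*y**2 + 342*y - 129)/(y**5 + 6*y**4 + 12*y**3 + 44*y**2 + 27*y - 90) = 3/(y**2 + 9) + 3/(y + 5) + 5/(y + 2) + 2/(y - 1): now ∫(2/(y - 1)) dy + ∫(5/(y + 2)) dy + ∫(3/(y + 5)) dy + ∫(3/(y**2 + 9)) dy.
Step 2. Evaluate the standard form [assuming y > -2]: now 5*log(y + 2) + ∫(2/(y - 1)) dy + ∫(3/(y + 5)) dy + ∫(3/(y**2 + 9)) dy.
Step 3. Evaluate the standard form [assuming y > 1]: now 2*log(y - 1) + 5*log(y + 2) + ∫(3/(y + 5)) dy + ∫(3/(y**2 + 9)) dy.
Step 4. Evaluate the standard form [assuming y > -5]: now 2*log(y - 1) + 5*log(y + 2) + 3*log(y + 5) + ∫(3/(y**2 + 9)) dy.
Step 5. Evaluate the standard form: now 2*log(y - 1) + 5*log(y + 2) + 3*log(y + 5) + atan(y/3).
Answer: 2*log(y - 1) + 5*log(y + 2) + 3*log(y + 5) + atan(y/3).


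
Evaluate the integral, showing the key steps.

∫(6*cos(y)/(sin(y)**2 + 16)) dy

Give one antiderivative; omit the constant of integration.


Step 1. Substitute u = sin(y), turning ∫(6*cos(y)/(sin(y)**2 + 16)) dy into ∫(6/(u**2 + 16)) du: now ∫(6/(u**2 + 16)) du.
Step 2. Evaluate the standard form: now 3*atan(u/4)/2.
Step 3. Substitute back u = sin(y): now 3*atan(sin(y)/4)/2.
Answer: 3*atan(sin(y)/4)/2.


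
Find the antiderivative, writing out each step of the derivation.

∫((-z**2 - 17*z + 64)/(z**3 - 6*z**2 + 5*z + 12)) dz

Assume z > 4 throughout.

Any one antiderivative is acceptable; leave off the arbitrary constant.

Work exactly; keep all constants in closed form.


Step 1. Decompose ∫((-z**2 - 17*z + 64)/(z**3 - 6*z**2 + 5*z + 12)) dz by partial fractions, (-z**2 - 17*z + 64)/(z**3 - 6*z**2 + 5*z + 12) = 4/(z + 1) - 1/(z - 3) - 4/(z - 4): now ∫(-4/(z - 4)) dz + ∫(-1/(z - 3)) dz + ∫(4/(z + 1)) dz.
Step 2. Evaluate the standard form [assuming z > 4]: now -4*log(z - 4) + ∫(-1/(z - 3)) dz + ∫(4/(z + 1)) dz.
Step 3. Evaluate the standard form [assuming z > -1]: now -4*log(z - 4) + 4*log(z + 1) + ∫(-1/(z - 3)) dz.
Step 4. Evaluate the standard form [assuming z > 3]: now -4*log(z - 4) - log(z - 3) + 4*log(z + 1).
Answer: -4*log(z - 4) - log(z - 3) + 4*log(z + 1).


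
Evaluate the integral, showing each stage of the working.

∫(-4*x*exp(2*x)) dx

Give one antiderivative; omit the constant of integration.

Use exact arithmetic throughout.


Step 1. Integrate ∫(-4*x*exp(2*x)) dx by parts with u = x, dv = (-4*exp(2*x)) dx, so v = -2*exp(2*x): now -2*x*exp(2*x) + ∫(2*exp(2*x)) dx.
Step 2. Evaluate the standard form: now -2*x*exp(2*x) + exp(2*x).
Answer: -2*x*exp(2*x) + exp(2*x).


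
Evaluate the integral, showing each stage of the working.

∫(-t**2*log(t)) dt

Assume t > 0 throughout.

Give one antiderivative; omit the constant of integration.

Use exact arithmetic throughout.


Step 1. Integrate ∫(-t**2*log(t)) dt by parts with u = log(t), dv = (-t**2) dt, so v = -t**3/3 [assuming t > 0]: now -t**3*log(t)/3 + ∫(t**2/3) dt.
Step 2. Evaluate the standard form: now -t**3*log(t)/3 + t**3/9.
Answer: -t**3*log(t)/3 + t**3/9.


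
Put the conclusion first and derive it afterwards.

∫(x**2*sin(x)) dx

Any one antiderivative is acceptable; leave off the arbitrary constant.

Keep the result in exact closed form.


The answer is -x**2*cos(x) + 2*x*sin(x) + 2*cos(x).
Step 1. Integrate ∫(x**2*sin(x)) dx by parts with u = x**2, dv = (sin(x)) dx, so v = -cos(x): now -x**2*cos(x) + ∫(2*x*cos(x)) dx.
Step 2. Integrate ∫(2*x*cos(x)) dx by parts with u = x, dv = (2*cos(x)) dx, so v = 2*sin(x): now -x**2*cos(x) + 2*x*sin(x) + ∫(-2*sin(x)) dx.
Step 3. Evaluate the standard form: now -x**2*cos(x) + 2*x*sin(x) + 2*cos(x).
Answer: -x**2*cos(x) + 2*x*sin(x) + 2*cos(x).


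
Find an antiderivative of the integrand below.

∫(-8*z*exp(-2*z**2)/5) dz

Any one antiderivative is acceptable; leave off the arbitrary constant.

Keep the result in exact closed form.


Answer: 2*exp(-2*z**2)/5.


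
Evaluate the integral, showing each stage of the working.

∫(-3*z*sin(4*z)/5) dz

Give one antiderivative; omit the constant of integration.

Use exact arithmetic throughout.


Step 1. Integrate ∫(-3*z*sin(4*z)/5) dz by parts with u = z, dv = (-3*sin(4*z)/5) dz, so v = 3*cos(4*z)/20: now 3*z*cos(4*z)/20 + ∫(-3*cos(4*z)/20) dz.
Step 2. Evaluate the standard form: now 3*z*cos(4*z)/20 - 3*sin(4*z)/80.
Answer: 3*z*cos(4*z)/20 - 3*sin(4*z)/80.


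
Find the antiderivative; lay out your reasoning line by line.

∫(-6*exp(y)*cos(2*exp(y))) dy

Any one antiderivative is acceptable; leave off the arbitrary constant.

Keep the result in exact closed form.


Step 1. Substitute u = exp(y), turning ∫(-6*exp(y)*cos(2*exp(y))) dy into ∫(-6*cos(2*u)) du: now ∫(-6*cos(2*u)) du.
Step 2. Evaluate the standard form: now -3*sin(2*u).
Step 3. Substitute back u = exp(y): now -3*sin(2*exp(y)).
Answer: -3*sin(2*exp(y)).


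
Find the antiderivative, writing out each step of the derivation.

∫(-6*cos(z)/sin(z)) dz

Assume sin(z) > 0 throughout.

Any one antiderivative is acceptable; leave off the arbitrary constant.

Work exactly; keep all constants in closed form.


Step 1. Substitute u = sin(z), turning ∫(-6*cos(z)/sin(z)) dz into ∫(-6/u) du: now ∫(-6/u) du.
Step 2. Evaluate the standard form [assuming u > 0]: now -6*log(u).
Step 3. Substitute back u = sin(z): now -6*log(sin(z)).
Answer: -6*log(sin(z)).


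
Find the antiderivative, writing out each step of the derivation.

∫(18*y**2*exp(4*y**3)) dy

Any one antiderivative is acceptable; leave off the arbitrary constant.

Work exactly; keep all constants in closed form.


Step 1. Substitute u = y**3, turning ∫(18*y**2*exp(4*y**3)) dy into ∫(6*exp(4*u)) du: now ∫(6*exp(4*u)) du.
Step 2. Evaluate the standard form: now 3*exp(4*u)/2.
Step 3. Substitute back u = y**3: now 3*exp(4*y**3)/2.
Answer: 3*exp(4*y**3)/2.


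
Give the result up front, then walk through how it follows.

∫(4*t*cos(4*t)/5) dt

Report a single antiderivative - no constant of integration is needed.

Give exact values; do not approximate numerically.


The answer is t*sin(4*t)/5 + cos(4*t)/20.
Step 1. Integrate ∫(4*t*cos(4*t)/5) dt by parts with u = t, dv = (4*cos(4*t)/5) dt, so v = sin(4*t)/5: now t*sin(4*t)/5 + ∫(-sin(4*t)/5) dt.
Step 2. Evaluate the standard form: now t*sin(4*t)/5 + cos(4*t)/20.
Answer: t*sin(4*t)/5 + cos(4*t)/20.


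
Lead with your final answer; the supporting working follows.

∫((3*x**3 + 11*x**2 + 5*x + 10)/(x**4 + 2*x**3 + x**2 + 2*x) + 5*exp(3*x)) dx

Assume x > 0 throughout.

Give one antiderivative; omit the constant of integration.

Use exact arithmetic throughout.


The answer is 5*exp(3*x)/3 + 5*log(x) - 2*log(x + 2) + atan(x).
Step 1. Rewrite: now ∫((3*x**3 + 11*x**2 + 5*x + 10)/(x**4 + 2*x**3 + x**2 + 2*x)) dx + ∫(5*exp(3*x)) dx.
Step 2. Decompose ∫((3*x**3 + 11*x**2 + 5*x + 10)/(x**4 + 2*x**3 + x**2 + 2*x)) dx by partial fractions, (3*x**3 + 11*x**2 + 5*x + 10)/(x**4 + 2*x**3 + x**2 + 2*x) = 1/(x**2 + 1) - 2/(x + 2) + 5/x: now ∫(5/x) dx + ∫(-2/(x + 2)) dx + ∫(1/(x**2 + 1)) dx + ∫(5*exp(3*x)) dx.
Step 3. Evaluate the standard form [assuming x > -2]: now -2*log(x + 2) + ∫(5/x) dx + ∫(1/(x**2 + 1)) dx + ∫(5*exp(3*x)) dx.
Step 4. Evaluate the standard form [assuming x > 0]: now 5*log(x) - 2*log(x + 2) + ∫(1/(x**2 + 1)) dx + ∫(5*exp(3*x)) dx.
Step 5. Evaluate the standard form: now 5*log(x) - 2*log(x + 2) + atan(x) + ∫(5*exp(3*x)) dx.
Step 6. Evaluate the standard form: now 5*exp(3*x)/3 + 5*log(x) - 2*log(x + 2) + atan(x).
Answer: 5*exp(3*x)/3 + 5*log(x) - 2*log(x + 2) + atan(x).


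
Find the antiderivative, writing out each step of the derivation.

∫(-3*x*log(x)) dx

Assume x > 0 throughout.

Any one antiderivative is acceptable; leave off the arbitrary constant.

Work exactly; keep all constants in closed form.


Step 1. Integrate ∫(-3*x*log(x)) dx by parts with u = log(x), dv = (-3*x) dx, so v = -3*x**2/2 [assuming x > 0]: now -3*x**2*log(x)/2 + ∫(3*x/2) dx.
Step 2. Evaluate the standard form: now -3*x**2*log(x)/2 + 3*x**2/4.
Answer: -3*x**2*log(x)/2 + 3*x**2/4.


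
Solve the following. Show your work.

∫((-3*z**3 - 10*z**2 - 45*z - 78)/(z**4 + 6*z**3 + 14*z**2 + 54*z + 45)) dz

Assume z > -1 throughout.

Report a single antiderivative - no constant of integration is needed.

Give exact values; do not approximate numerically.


Step 1. Decompose ∫((-3*z**3 - 10*z**2 - 45*z - 78)/(z**4 + 6*z**3 + 14*z**2 + 54*z + 45)) dz by partial fractions, (-3*z**3 - 10*z**2 - 45*z - 78)/(z**4 + 6*z**3 + 14*z**2 + 54*z + 45) = -3/(z**2 + 9) - 2/(z + 5) - 1/(z + 1): now ∫(-1/(z + 1)) dz + ∫(-2/(z + 5)) dz + ∫(-3/(z**2 + 9)) dz.
Step 2. Evaluate the standard form [assuming z > -5]: now -2*log(z + 5) + ∫(-1/(z + 1)) dz + ∫(-3/(z**2 + 9)) dz.
Step 3. Evaluate the standard form [assuming z > -1]: now -log(z + 1) - 2*log(z + 5) + ∫(-3/(z**2 + 9)) dz.
Step 4. Evaluate the standard form: now -log(z + 1) - 2*log(z + 5) - atan(z/3).
Answer: -log(z + 1) - 2*log(z + 5) - atan(z/3).


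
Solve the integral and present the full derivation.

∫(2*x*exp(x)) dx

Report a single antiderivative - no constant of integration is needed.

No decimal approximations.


Step 1. Integrate ∫(2*x*exp(x)) dx by parts with u = x, dv = (2*exp(x)) dx, so v = 2*exp(x): now 2*x*exp(x) + ∫(-2*exp(x)) dx.
Step 2. Evaluate the standard form: now 2*x*exp(x) - 2*exp(x).
Answer: 2*x*exp(x) - 2*exp(x).


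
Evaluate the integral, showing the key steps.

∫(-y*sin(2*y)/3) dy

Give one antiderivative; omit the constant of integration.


Step 1. Integrate ∫(-y*sin(2*y)/3) dy by parts with u = y, dv = (-sin(2*y)/3) dy, so v = cos(2*y)/6: now y*cos(2*y)/6 + ∫(-cos(2*y)/6) dy.
Step 2. Evaluate the standard form: now y*cos(2*y)/6 - sin(2*y)/12.
Answer: y*cos(2*y)/6 - sin(2*y)/12.


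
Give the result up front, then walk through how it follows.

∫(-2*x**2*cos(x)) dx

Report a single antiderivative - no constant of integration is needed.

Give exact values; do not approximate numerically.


The answer is -2*x**2*sin(x) - 4*x*cos(x) + 4*sin(x).
Step 1. Integrate ∫(-2*x**2*cos(x)) dx by parts with u = x**2, dv = (-2*cos(x)) dx, so v = -2*sin(x): now -2*x**2*sin(x) + ∫(4*x*sin(x)) dx.
Step 2. Integrate ∫(4*x*sin(x)) dx by parts with u = x, dv = (4*sin(x)) dx, so v = -4*cos(x): now -2*x**2*sin(x) - 4*x*cos(x) + ∫(4*cos(x)) dx.
Step 3. Evaluate the standard form: now -2*x**2*sin(x) - 4*x*cos(x) + 4*sin(x).
Answer: -2*x**2*sin(x) - 4*x*cos(x) + 4*sin(x).


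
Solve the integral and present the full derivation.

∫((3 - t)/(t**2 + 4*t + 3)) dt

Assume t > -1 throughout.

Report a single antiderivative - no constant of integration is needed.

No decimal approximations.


Step 1. Decompose ∫((3 - t)/(t**2 + 4*t + 3)) dt by partial fractions, (3 - t)/(t**2 + 4*t + 3) = -3/(t + 3) + 2/(t + 1): now ∫(2/(t + 1)) dt + ∫(-3/(t + 3)) dt.
Step 2. Evaluate the standard form [assuming t > -3]: now -3*log(t + 3) + ∫(2/(t + 1)) dt.
Step 3. Evaluate the standard form [assuming t > -1]: now 2*log(t + 1) - 3*log(t + 3).
Answer: 2*log(t + 1) - 3*log(t + 3).


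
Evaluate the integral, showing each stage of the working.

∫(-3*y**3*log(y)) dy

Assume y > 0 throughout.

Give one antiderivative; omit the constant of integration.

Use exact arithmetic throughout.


Step 1. Integrate ∫(-3*y**3*log(y)) dy by parts with u = log(y), dv = (-3*y**3) dy, so v = -3*y**4/4 [assuming y > 0]: now -3*y**4*log(y)/4 + ∫(3*y**3/4) dy.
Step 2. Evaluate the standard form: now -3*y**4*log(y)/4 + 3*y**4/16.
Answer: -3*y**4*log(y)/4 + 3*y**4/16.


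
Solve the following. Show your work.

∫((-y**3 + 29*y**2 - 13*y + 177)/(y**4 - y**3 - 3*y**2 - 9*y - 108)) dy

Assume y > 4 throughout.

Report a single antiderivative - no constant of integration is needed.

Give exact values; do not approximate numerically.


Step 1. Decompose ∫((-y**3 + 29*y**2 - 13*y + 177)/(y**4 - y**3 - 3*y**2 - 9*y - 108)) dy by partial fractions, (-y**3 + 29*y**2 - 13*y + 177)/(y**4 - y**3 - 3*y**2 - 9*y - 108) = 4/(y**2 + 9) - 4/(y + 3) + 3/(y - 4): now ∫(3/(y - 4)) dy + ∫(-4/(y + 3)) dy + ∫(4/(y**2 + 9)) dy.
Step 2. Evaluate the standard form [assuming y > 4]: now 3*log(y - 4) + ∫(-4/(y + 3)) dy + ∫(4/(y**2 + 9)) dy.
Step 3. Evaluate the standard form [assuming y > -3]: now 3*log(y - 4) - 4*log(y + 3) + ∫(4/(y**2 + 9)) dy.
Step 4. Evaluate the standard form: now 3*log(y - 4) - 4*log(y + 3) + 4*atan(y/3)/3.
Answer: 3*log(y - 4) - 4*log(y + 3) + 4*atan(y/3)/3.


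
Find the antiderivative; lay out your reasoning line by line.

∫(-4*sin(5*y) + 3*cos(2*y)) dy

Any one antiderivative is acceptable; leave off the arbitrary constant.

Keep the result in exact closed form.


Step 1. Rewrite: now ∫(-4*sin(5*y)) dy + ∫(3*cos(2*y)) dy.
Step 2. Evaluate the standard form: now 4*cos(5*y)/5 + ∫(3*cos(2*y)) dy.
Step 3. Evaluate the standard form: now 3*sin(2*y)/2 + 4*cos(5*y)/5.
Answer: 3*sin(2*y)/2 + 4*cos(5*y)/5.


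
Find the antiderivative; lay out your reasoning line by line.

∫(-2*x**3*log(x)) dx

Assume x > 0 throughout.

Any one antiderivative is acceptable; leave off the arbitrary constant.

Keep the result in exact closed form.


Step 1. Integrate ∫(-2*x**3*log(x)) dx by parts with u = log(x), dv = (-2*x**3) dx, so v = -x**4/2 [assuming x > 0]: now -x**4*log(x)/2 + ∫(x**3/2) dx.
Step 2. Evaluate the standard form: now -x**4*log(x)/2 + x**4/8.
Answer: -x**4*log(x)/2 + x**4/8.


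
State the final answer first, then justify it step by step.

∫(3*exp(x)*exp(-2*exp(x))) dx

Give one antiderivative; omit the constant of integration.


The answer is -3*exp(-2*exp(x))/2.
Step 1. Substitute u = exp(x), turning ∫(3*exp(x)*exp(-2*exp(x))) dx into ∫(3*exp(-2*u)) du: now ∫(3*exp(-2*u)) du.
Step 2. Evaluate the standard form: now -3*exp(-2*u)/2.
Step 3. Substitute back u = exp(x): now -3*exp(-2*exp(x))/2.
Answer: -3*exp(-2*exp(x))/2.


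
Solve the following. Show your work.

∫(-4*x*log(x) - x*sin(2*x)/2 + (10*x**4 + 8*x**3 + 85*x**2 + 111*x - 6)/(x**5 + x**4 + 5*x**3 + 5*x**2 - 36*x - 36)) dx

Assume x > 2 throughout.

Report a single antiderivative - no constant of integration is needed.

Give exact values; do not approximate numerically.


Step 1. Rewrite: now ∫(-4*x*log(x)) dx + ∫(-x*sin(2*x)/2) dx + ∫((10*x**4 + 8*x**3 + 85*x**2 + 111*x - 6)/(x**5 + x**4 + 5*x**3 + 5*x**2 - 36*x - 36)) dx.
Step 2. Decompose ∫((10*x**4 + 8*x**3 + 85*x**2 + 111*x - 6)/(x**5 + x**4 + 5*x**3 + 5*x**2 - 36*x - 36)) dx by partial fractions, (10*x**4 + 8*x**3 + 85*x**2 + 111*x - 6)/(x**5 + x**4 + 5*x**3 + 5*x**2 - 36*x - 36) = -3/(x**2 + 9) + 4/(x + 2) + 1/(x + 1) + 5/(x - 2): now ∫(-4*x*log(x)) dx + ∫(-x*sin(2*x)/2) dx + ∫(5/(x - 2)) dx + ∫(1/(x + 1)) dx + ∫(4/(x + 2)) dx + ∫(-3/(x**2 + 9)) dx.
Step 3. Evaluate the standard form [assuming x > -2]: now 4*log(x + 2) + ∫(-4*x*log(x)) dx + ∫(-x*sin(2*x)/2) dx + ∫(5/(x - 2)) dx + ∫(1/(x + 1)) dx + ∫(-3/(x**2 + 9)) dx.
Step 4. Evaluate the standard form [assuming x > -1]: now log(x + 1) + 4*log(x + 2) + ∫(-4*x*log(x)) dx + ∫(-x*sin(2*x)/2) dx + ∫(5/(x - 2)) dx + ∫(-3/(x**2 + 9)) dx.
Step 5. Evaluate the standard form [assuming x > 2]: now 5*log(x - 2) + log(x + 1) + 4*log(x + 2) + ∫(-4*x*log(x)) dx + ∫(-x*sin(2*x)/2) dx + ∫(-3/(x**2 + 9)) dx.
Step 6. Evaluate the standard form: now 5*log(x - 2) + log(x + 1) + 4*log(x + 2) - atan(x/3) + ∫(-4*x*log(x)) dx + ∫(-x*sin(2*x)/2) dx.
Step 7. Integrate ∫(-x*sin(2*x)/2) dx by parts with u = x, dv = (-sin(2*x)/2) dx, so v = cos(2*x)/4: now x*cos(2*x)/4 + 5*log(x - 2) + log(x + 1) + 4*log(x + 2) - atan(x/3) + ∫(-4*x*log(x)) dx + ∫(-cos(2*x)/4) dx.
Step 8. Evaluate the standard form: now x*cos(2*x)/4 + 5*log(x - 2) + log(x + 1) + 4*log(x + 2) - sin(2*x)/8 - atan(x/3) + ∫(-4*x*log(x)) dx.
Step 9. Integrate ∫(-4*x*log(x)) dx by parts with u = log(x), dv = (-4*x) dx, so v = -2*x**2 [assuming x > 0]: now -2*x**2*log(x) + x*cos(2*x)/4 + 5*log(x - 2) + log(x + 1) + 4*log(x + 2) - sin(2*x)/8 - atan(x/3) + ∫(2*x) dx.
Step 10. Evaluate the standard form: now -2*x**2*log(x) + x**2 + x*cos(2*x)/4 + 5*log(x - 2) + log(x + 1) + 4*log(x + 2) - sin(2*x)/8 - atan(x/3).
Answer: -2*x**2*log(x) + x**2 + x*cos(2*x)/4 + 5*log(x - 2) + log(x + 1) + 4*log(x + 2) - sin(2*x)/8 - atan(x/3).


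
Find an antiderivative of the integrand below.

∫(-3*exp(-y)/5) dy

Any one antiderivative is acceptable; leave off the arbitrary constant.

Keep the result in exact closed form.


Answer: 3*exp(-y)/5.


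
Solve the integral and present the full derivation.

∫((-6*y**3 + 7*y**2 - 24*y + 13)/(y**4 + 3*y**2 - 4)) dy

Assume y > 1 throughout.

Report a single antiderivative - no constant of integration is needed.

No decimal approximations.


Step 1. Decompose ∫((-6*y**3 + 7*y**2 - 24*y + 13)/(y**4 + 3*y**2 - 4)) dy by partial fractions, (-6*y**3 + 7*y**2 - 24*y + 13)/(y**4 + 3*y**2 - 4) = 3/(y**2 + 4) - 5/(y + 1) - 1/(y - 1): now ∫(-1/(y - 1)) dy + ∫(-5/(y + 1)) dy + ∫(3/(y**2 + 4)) dy.
Step 2. Evaluate the standard form [assuming y > 1]: now -log(y - 1) + ∫(-5/(y + 1)) dy + ∫(3/(y**2 + 4)) dy.
Step 3. Evaluate the standard form [assuming y > -1]: now -log(y - 1) - 5*log(y + 1) + ∫(3/(y**2 + 4)) dy.
Step 4. Evaluate the standard form: now -log(y - 1) - 5*log(y + 1) + 3*atan(y/2)/2.
Answer: -log(y - 1) - 5*log(y + 1) + 3*atan(y/2)/2.


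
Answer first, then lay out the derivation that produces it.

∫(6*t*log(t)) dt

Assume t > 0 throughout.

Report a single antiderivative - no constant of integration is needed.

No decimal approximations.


The answer is 3*t**2*log(t) - 3*t**2/2.
Step 1. Integrate ∫(6*t*log(t)) dt by parts with u = log(t), dv = (6*t) dt, so v = 3*t**2 [assuming t > 0]: now 3*t**2*log(t) + ∫(-3*t) dt.
Step 2. Evaluate the standard form: now 3*t**2*log(t) - 3*t**2/2.
Answer: 3*t**2*log(t) - 3*t**2/2.


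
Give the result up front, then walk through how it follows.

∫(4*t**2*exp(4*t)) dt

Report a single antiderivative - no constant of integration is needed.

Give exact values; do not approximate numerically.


The answer is t**2*exp(4*t) - t*exp(4*t)/2 + exp(4*t)/8.
Step 1. Integrate ∫(4*t**2*exp(4*t)) dt by parts with u = t**2, dv = (4*exp(4*t)) dt, so v = exp(4*t): now t**2*exp(4*t) + ∫(-2*t*exp(4*t)) dt.
Step 2. Integrate ∫(-2*t*exp(4*t)) dt by parts with u = t, dv = (-2*exp(4*t)) dt, so v = -exp(4*t)/2: now t**2*exp(4*t) - t*exp(4*t)/2 + ∫(exp(4*t)/2) dt.
Step 3. Evaluate the standard form: now t**2*exp(4*t) - t*exp(4*t)/2 + exp(4*t)/8.
Answer: t**2*exp(4*t) - t*exp(4*t)/2 + exp(4*t)/8.


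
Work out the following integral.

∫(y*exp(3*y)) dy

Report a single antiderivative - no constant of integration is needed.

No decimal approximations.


Answer: y*exp(3*y)/3 - exp(3*y)/9.


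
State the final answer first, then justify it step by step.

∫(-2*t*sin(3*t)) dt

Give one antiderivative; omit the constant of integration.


The answer is 2*t*cos(3*t)/3 - 2*sin(3*t)/9.
Step 1. Integrate ∫(-2*t*sin(3*t)) dt by parts with u = t, dv = (-2*sin(3*t)) dt, so v = 2*cos(3*t)/3: now 2*t*cos(3*t)/3 + ∫(-2*cos(3*t)/3) dt.
Step 2. Evaluate the standard form: now 2*t*cos(3*t)/3 - 2*sin(3*t)/9.
Answer: 2*t*cos(3*t)/3 - 2*sin(3*t)/9.
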